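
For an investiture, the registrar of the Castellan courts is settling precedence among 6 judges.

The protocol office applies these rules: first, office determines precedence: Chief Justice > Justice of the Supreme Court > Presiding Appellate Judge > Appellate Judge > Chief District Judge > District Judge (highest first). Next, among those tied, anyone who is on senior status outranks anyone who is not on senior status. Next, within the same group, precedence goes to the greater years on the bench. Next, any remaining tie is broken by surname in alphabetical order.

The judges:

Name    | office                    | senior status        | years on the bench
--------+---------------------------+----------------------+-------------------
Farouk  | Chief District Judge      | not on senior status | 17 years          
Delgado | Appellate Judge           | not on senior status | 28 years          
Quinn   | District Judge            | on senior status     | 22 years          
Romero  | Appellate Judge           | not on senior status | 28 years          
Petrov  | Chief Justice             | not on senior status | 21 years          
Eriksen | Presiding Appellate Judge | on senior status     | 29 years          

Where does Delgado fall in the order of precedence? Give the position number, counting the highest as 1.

3

By office: Petrov (Chief Justice); then Eriksen (Presiding Appellate Judge); then Delgado and Romero (Appellate Judge); then Farouk (Chief District Judge); then Quinn (District Judge).
Delgado and Romero are each not on senior status, so the next rule applies.
Delgado and Romero both have years on the bench 28 years, so the next rule applies.
Among Delgado and Romero, alphabetically by surname: Delgado before Romero.
Order: Petrov, Eriksen, Delgado, Romero, Farouk, Quinn. So position 3.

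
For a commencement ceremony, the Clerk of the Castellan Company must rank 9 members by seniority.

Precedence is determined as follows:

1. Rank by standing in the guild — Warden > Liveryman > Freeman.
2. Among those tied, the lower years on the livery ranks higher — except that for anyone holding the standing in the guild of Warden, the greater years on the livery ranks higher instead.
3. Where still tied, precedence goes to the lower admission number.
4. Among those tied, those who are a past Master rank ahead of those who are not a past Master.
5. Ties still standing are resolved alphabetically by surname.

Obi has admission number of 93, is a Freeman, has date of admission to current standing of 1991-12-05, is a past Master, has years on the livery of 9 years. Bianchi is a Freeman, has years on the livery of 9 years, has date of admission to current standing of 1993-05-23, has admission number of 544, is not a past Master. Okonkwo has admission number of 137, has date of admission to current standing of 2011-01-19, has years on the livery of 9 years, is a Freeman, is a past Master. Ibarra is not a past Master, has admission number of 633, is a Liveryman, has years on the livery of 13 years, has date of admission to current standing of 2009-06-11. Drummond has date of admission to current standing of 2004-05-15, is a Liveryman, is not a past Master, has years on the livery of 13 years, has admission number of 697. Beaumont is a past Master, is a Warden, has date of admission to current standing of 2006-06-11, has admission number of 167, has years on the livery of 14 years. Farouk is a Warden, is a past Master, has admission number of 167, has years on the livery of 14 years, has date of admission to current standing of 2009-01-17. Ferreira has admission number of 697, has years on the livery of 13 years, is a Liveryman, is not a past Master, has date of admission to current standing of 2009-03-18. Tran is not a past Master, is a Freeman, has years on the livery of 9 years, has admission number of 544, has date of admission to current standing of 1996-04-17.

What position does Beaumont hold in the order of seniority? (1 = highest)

1

By standing in the guild: Beaumont and Farouk (Warden); then Ibarra, Drummond and Ferreira (Liveryman); then Obi, Okonkwo, Bianchi and Tran (Freeman).
Beaumont and Farouk both have years on the livery 14 years, so the next rule applies.
Beaumont and Farouk both have admission number 167, so the next rule applies.
Beaumont and Farouk are each a past Master, so the next rule applies.
Among Beaumont and Farouk, alphabetically by surname: Beaumont before Farouk.
Ibarra, Drummond and Ferreira all have years on the livery 13 years, so the next rule applies.
Among Ibarra, Drummond and Ferreira, by admission number (lower first): Ibarra (633) before Drummond and Ferreira (697).
Drummond and Ferreira are each not a past Master, so the next rule applies.
Among Drummond and Ferreira, alphabetically by surname: Drummond before Ferreira.
Obi, Okonkwo, Bianchi and Tran all have years on the livery 9 years, so the next rule applies.
Among Obi, Okonkwo, Bianchi and Tran, by admission number (lower first): Obi (93) before Okonkwo (137) before Bianchi and Tran (544).
Bianchi and Tran are each not a past Master, so the next rule applies.
Among Bianchi and Tran, alphabetically by surname: Bianchi before Tran.
Order: Beaumont, Farouk, Ibarra, Drummond, Ferreira, Obi, Okonkwo, Bianchi, Tran. So position 1.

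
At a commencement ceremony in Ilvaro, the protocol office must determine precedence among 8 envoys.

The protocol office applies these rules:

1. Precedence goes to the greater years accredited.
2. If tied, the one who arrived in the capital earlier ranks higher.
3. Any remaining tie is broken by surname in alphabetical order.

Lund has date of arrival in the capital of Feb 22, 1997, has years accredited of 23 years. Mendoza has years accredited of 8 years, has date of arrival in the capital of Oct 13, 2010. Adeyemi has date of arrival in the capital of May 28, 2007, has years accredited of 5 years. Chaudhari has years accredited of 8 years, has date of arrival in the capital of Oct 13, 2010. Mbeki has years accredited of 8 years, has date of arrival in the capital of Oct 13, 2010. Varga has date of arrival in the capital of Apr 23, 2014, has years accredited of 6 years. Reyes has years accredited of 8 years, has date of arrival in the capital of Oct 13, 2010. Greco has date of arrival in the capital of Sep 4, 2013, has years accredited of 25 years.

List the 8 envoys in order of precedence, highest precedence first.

By years accredited (higher first): Greco (25 years); then Lund (23 years); then Chaudhari, Mbeki, Mendoza and Reyes (each 8 years); then Varga (6 years); then Adeyemi (5 years).
Chaudhari, Mbeki, Mendoza and Reyes all have date of arrival in the capital Oct 13, 2010, so the next rule applies.
Among Chaudhari, Mbeki, Mendoza and Reyes, alphabetically by surname: Chaudhari before Mbeki before Mendoza before Reyes.
Full order: Greco, Lund, Chaudhari, Mbeki, Mendoza, Reyes, Varga, Adeyemi.

Greco, Lund, Chaudhari, Mbeki, Mendoza, Reyes, Varga, Adeyemi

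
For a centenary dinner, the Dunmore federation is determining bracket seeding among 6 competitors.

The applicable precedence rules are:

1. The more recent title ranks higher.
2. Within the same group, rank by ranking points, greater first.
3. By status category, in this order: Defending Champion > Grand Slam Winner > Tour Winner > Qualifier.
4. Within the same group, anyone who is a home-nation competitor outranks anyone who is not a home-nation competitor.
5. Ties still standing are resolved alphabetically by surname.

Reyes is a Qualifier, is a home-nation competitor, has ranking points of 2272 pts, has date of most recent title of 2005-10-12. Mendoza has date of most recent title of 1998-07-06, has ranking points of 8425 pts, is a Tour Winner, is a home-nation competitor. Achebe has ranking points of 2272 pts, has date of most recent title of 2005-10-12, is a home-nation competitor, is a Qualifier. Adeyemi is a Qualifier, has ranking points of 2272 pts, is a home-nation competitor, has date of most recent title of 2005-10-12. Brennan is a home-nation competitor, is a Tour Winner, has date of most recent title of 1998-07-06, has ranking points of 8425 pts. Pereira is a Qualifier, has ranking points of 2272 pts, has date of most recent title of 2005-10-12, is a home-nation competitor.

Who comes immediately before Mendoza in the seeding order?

Brennan

By date of most recent title (later first): Achebe, Adeyemi, Pereira and Reyes (each 2005-10-12); then Brennan and Mendoza (both 1998-07-06).
Achebe, Adeyemi, Pereira and Reyes all have ranking points 2272 pts, so the next rule applies.
Achebe, Adeyemi, Pereira and Reyes are each Qualifier, so the next rule applies.
Achebe, Adeyemi, Pereira and Reyes are each a home-nation competitor, so the next rule applies.
Among Achebe, Adeyemi, Pereira and Reyes, alphabetically by surname: Achebe before Adeyemi before Pereira before Reyes.
Brennan and Mendoza both have ranking points 8425 pts, so the next rule applies.
Brennan and Mendoza are each Tour Winner, so the next rule applies.
Brennan and Mendoza are each a home-nation competitor, so the next rule applies.
Among Brennan and Mendoza, alphabetically by surname: Brennan before Mendoza.
Order: Achebe, Adeyemi, Pereira, Reyes, Brennan, Mendoza.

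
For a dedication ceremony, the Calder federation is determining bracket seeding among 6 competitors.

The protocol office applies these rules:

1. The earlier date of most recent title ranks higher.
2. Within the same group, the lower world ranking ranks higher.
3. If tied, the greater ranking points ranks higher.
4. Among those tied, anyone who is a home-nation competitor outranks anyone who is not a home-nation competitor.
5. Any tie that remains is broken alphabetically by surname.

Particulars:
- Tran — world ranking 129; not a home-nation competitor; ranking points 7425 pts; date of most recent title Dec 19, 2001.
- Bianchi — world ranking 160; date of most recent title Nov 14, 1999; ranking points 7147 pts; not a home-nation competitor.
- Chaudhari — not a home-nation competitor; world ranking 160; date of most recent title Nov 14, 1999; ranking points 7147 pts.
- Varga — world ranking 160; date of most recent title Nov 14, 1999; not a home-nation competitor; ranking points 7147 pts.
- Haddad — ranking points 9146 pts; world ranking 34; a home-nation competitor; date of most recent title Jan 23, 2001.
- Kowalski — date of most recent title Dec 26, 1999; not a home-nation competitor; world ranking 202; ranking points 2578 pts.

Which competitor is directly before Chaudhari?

Bianchi

By date of most recent title (earlier first): Bianchi, Chaudhari and Varga (each Nov 14, 1999); then Kowalski (Dec 26, 1999); then Haddad (Jan 23, 2001); then Tran (Dec 19, 2001).
Bianchi, Chaudhari and Varga all have world ranking 160, so the next rule applies.
Bianchi, Chaudhari and Varga all have ranking points 7147 pts, so the next rule applies.
Bianchi, Chaudhari and Varga are each not a home-nation competitor, so the next rule applies.
Among Bianchi, Chaudhari and Varga, alphabetically by surname: Bianchi before Chaudhari before Varga.
Order: Bianchi, Chaudhari, Varga, Kowalski, Haddad, Tran.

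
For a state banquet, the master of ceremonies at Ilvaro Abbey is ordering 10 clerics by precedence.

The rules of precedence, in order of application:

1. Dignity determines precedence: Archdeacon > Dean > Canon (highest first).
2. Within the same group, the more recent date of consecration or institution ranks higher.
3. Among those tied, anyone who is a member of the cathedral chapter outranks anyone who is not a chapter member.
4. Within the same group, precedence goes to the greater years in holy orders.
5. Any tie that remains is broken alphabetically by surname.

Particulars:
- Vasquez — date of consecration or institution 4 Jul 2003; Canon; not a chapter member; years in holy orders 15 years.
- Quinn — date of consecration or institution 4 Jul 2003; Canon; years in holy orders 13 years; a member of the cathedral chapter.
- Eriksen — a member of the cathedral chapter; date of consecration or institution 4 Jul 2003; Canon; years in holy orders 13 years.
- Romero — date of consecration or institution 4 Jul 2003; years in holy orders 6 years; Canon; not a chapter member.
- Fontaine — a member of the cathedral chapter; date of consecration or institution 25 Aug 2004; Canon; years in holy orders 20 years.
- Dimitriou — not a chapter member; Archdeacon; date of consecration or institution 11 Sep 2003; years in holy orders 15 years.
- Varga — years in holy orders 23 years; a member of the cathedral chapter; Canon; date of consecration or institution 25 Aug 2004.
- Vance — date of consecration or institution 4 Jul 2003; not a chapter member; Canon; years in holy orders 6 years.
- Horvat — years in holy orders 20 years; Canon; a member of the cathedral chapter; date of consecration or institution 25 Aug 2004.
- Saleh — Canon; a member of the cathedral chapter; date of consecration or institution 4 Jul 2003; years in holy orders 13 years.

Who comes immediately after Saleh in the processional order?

Vasquez

By dignity: Dimitriou (Archdeacon); then Varga, Fontaine, Horvat, Eriksen, Quinn, Saleh, Vasquez, Romero and Vance (Canon).
Among Varga, Fontaine, Horvat, Eriksen, Quinn, Saleh, Vasquez, Romero and Vance, by date of consecration or institution (later first): Varga, Fontaine and Horvat (25 Aug 2004) before Eriksen, Quinn, Saleh, Vasquez, Romero and Vance (4 Jul 2003).
Varga, Fontaine and Horvat are each a member of the cathedral chapter, so the next rule applies.
Among Varga, Fontaine and Horvat, by years in holy orders (higher first): Varga (23 years) before Fontaine and Horvat (20 years).
Among Fontaine and Horvat, alphabetically by surname: Fontaine before Horvat.
Among Eriksen, Quinn, Saleh, Vasquez, Romero and Vance, a member of the cathedral chapter before not a chapter member: Eriksen, Quinn and Saleh (a member of the cathedral chapter) before Vasquez, Romero and Vance (not a chapter member).
Eriksen, Quinn and Saleh all have years in holy orders 13 years, so the next rule applies.
Among Eriksen, Quinn and Saleh, alphabetically by surname: Eriksen before Quinn before Saleh.
Among Vasquez, Romero and Vance, by years in holy orders (higher first): Vasquez (15 years) before Romero and Vance (6 years).
Among Romero and Vance, alphabetically by surname: Romero before Vance.
Order: Dimitriou, Varga, Fontaine, Horvat, Eriksen, Quinn, Saleh, Vasquez, Romero, Vance.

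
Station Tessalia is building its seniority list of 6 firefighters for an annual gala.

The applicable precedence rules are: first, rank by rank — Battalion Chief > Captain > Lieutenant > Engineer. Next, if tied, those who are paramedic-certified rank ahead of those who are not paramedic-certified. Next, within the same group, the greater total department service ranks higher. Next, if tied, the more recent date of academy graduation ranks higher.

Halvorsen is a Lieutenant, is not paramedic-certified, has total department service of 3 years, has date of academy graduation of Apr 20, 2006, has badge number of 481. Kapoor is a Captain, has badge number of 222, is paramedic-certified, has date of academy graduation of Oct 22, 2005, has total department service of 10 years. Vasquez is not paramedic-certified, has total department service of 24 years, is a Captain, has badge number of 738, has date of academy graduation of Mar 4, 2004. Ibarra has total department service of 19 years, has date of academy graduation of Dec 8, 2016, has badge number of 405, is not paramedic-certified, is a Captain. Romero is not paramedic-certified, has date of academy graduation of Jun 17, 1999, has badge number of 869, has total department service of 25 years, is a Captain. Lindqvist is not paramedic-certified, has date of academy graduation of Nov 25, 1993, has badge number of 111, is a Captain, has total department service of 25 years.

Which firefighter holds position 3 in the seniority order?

Lindqvist

By rank: Kapoor, Romero, Lindqvist, Vasquez and Ibarra (Captain); then Halvorsen (Lieutenant).
Among Kapoor, Romero, Lindqvist, Vasquez and Ibarra, paramedic-certified before not paramedic-certified: Kapoor (paramedic-certified) before Romero, Lindqvist, Vasquez and Ibarra (not paramedic-certified).
Among Romero, Lindqvist, Vasquez and Ibarra, by total department service (higher first): Romero and Lindqvist (25 years) before Vasquez (24 years) before Ibarra (19 years).
Among Romero and Lindqvist, by date of academy graduation (later first): Romero (Jun 17, 1999) before Lindqvist (Nov 25, 1993).
Order: Kapoor, Romero, Lindqvist, Vasquez, Ibarra, Halvorsen.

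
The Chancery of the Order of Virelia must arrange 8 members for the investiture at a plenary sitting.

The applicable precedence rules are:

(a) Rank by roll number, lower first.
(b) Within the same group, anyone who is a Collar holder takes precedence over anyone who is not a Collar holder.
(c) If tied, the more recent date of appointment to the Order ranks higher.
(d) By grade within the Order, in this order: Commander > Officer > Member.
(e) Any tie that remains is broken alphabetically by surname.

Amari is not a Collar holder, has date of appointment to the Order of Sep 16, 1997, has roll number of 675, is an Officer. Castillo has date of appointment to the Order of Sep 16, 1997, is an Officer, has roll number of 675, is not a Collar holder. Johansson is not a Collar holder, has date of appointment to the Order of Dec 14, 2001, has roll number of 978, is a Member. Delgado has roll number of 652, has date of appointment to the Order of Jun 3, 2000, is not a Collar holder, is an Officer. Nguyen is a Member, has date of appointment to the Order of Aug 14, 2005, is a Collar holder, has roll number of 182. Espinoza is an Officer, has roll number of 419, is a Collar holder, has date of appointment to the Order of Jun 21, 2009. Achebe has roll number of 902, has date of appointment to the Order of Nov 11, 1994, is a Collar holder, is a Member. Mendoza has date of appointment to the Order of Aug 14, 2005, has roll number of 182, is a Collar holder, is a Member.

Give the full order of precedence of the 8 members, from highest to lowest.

By roll number (lower first): Mendoza and Nguyen (both 182); then Espinoza (419); then Delgado (652); then Amari and Castillo (both 675); then Achebe (902); then Johansson (978).
Mendoza and Nguyen are each a Collar holder, so the next rule applies.
Mendoza and Nguyen both have date of appointment to the Order Aug 14, 2005, so the next rule applies.
Mendoza and Nguyen are each Member, so the next rule applies.
Among Mendoza and Nguyen, alphabetically by surname: Mendoza before Nguyen.
Amari and Castillo are each not a Collar holder, so the next rule applies.
Amari and Castillo both have date of appointment to the Order Sep 16, 1997, so the next rule applies.
Amari and Castillo are each Officer, so the next rule applies.
Among Amari and Castillo, alphabetically by surname: Amari before Castillo.
Full order: Mendoza, Nguyen, Espinoza, Delgado, Amari, Castillo, Achebe, Johansson.

Mendoza, Nguyen, Espinoza, Delgado, Amari, Castillo, Achebe, Johansson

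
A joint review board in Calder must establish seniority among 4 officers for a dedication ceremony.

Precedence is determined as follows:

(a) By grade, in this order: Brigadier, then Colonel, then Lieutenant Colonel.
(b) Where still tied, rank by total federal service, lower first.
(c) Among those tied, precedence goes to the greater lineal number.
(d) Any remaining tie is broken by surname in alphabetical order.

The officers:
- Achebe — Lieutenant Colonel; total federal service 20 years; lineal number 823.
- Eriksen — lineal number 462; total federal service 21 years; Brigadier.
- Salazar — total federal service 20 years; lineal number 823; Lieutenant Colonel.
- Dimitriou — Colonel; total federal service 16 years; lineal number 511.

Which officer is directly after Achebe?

By grade: Eriksen (Brigadier); then Dimitriou (Colonel); then Achebe and Salazar (Lieutenant Colonel).
Achebe and Salazar both have total federal service 20 years, so the next rule applies.
Achebe and Salazar both have lineal number 823, so the next rule applies.
Among Achebe and Salazar, alphabetically by surname: Achebe before Salazar.
Order: Eriksen, Dimitriou, Achebe, Salazar.

Salazar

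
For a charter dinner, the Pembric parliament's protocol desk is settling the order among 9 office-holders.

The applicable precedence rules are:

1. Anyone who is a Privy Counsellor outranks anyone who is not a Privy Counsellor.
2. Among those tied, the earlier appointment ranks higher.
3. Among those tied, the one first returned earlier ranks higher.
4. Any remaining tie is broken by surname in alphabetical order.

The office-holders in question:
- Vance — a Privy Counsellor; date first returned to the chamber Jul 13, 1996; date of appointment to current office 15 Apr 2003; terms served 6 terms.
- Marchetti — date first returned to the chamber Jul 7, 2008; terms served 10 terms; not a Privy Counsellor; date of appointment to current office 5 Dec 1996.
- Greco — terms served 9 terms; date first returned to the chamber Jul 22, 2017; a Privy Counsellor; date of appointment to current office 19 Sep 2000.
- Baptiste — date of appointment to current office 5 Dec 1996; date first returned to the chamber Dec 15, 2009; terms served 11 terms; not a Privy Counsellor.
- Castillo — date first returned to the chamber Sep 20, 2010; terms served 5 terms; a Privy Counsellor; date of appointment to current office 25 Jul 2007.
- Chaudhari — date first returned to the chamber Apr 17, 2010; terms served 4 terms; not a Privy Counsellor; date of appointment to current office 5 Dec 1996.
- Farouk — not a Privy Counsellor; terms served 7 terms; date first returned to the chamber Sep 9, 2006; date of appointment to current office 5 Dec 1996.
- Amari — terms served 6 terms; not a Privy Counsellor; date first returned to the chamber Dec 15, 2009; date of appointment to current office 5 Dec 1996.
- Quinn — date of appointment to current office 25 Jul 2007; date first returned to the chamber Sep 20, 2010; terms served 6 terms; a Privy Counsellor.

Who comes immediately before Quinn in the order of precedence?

By the first rule: Greco, Vance, Castillo and Quinn (each a Privy Counsellor); then Farouk, Marchetti, Amari, Baptiste and Chaudhari (each not a Privy Counsellor).
Among Greco, Vance, Castillo and Quinn, by date of appointment to current office (earlier first): Greco (19 Sep 2000) before Vance (15 Apr 2003) before Castillo and Quinn (25 Jul 2007).
Castillo and Quinn both have date first returned to the chamber Sep 20, 2010, so the next rule applies.
Among Castillo and Quinn, alphabetically by surname: Castillo before Quinn.
Farouk, Marchetti, Amari, Baptiste and Chaudhari all have date of appointment to current office 5 Dec 1996, so the next rule applies.
Among Farouk, Marchetti, Amari, Baptiste and Chaudhari, by date first returned to the chamber (earlier first): Farouk (Sep 9, 2006) before Marchetti (Jul 7, 2008) before Amari and Baptiste (Dec 15, 2009) before Chaudhari (Apr 17, 2010).
Among Amari and Baptiste, alphabetically by surname: Amari before Baptiste.
Order: Greco, Vance, Castillo, Quinn, Farouk, Marchetti, Amari, Baptiste, Chaudhari.

Castillo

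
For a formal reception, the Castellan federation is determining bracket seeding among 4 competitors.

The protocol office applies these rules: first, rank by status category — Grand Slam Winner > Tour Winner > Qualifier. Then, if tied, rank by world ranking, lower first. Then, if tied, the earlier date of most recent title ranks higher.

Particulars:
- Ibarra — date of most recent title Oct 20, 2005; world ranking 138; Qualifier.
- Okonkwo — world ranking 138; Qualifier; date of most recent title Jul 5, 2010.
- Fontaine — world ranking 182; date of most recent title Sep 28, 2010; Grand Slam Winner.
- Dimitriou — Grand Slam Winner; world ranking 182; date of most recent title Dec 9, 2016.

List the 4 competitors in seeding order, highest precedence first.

By status category: Fontaine and Dimitriou (Grand Slam Winner); then Ibarra and Okonkwo (Qualifier).
Fontaine and Dimitriou both have world ranking 182, so the next rule applies.
Among Fontaine and Dimitriou, by date of most recent title (earlier first): Fontaine (Sep 28, 2010) before Dimitriou (Dec 9, 2016).
Ibarra and Okonkwo both have world ranking 138, so the next rule applies.
Among Ibarra and Okonkwo, by date of most recent title (earlier first): Ibarra (Oct 20, 2005) before Okonkwo (Jul 5, 2010).
Full order: Fontaine, Dimitriou, Ibarra, Okonkwo.

Fontaine, Dimitriou, Ibarra, Okonkwo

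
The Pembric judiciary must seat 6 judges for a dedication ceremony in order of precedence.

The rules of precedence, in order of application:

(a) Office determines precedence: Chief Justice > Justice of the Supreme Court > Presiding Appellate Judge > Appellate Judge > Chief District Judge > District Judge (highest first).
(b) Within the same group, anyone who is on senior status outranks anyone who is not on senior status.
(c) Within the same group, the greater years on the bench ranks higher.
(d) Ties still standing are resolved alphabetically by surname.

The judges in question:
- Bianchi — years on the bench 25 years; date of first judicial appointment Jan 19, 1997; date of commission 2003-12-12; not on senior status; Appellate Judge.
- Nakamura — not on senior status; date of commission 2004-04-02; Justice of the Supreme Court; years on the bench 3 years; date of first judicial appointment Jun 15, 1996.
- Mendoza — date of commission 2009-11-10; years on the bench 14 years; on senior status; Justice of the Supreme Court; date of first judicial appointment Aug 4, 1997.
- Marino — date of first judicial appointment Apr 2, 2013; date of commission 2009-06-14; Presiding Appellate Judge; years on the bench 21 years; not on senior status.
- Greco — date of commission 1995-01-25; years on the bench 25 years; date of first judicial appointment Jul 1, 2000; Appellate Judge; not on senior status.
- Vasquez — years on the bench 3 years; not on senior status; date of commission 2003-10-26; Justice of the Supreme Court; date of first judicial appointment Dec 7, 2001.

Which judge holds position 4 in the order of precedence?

Marino

By office: Mendoza, Nakamura and Vasquez (Justice of the Supreme Court); then Marino (Presiding Appellate Judge); then Bianchi and Greco (Appellate Judge).
Among Mendoza, Nakamura and Vasquez, on senior status before not on senior status: Mendoza (on senior status) before Nakamura and Vasquez (not on senior status).
Nakamura and Vasquez both have years on the bench 3 years, so the next rule applies.
Among Nakamura and Vasquez, alphabetically by surname: Nakamura before Vasquez.
Bianchi and Greco are each not on senior status, so the next rule applies.
Bianchi and Greco both have years on the bench 25 years, so the next rule applies.
Among Bianchi and Greco, alphabetically by surname: Bianchi before Greco.
Order: Mendoza, Nakamura, Vasquez, Marino, Bianchi, Greco.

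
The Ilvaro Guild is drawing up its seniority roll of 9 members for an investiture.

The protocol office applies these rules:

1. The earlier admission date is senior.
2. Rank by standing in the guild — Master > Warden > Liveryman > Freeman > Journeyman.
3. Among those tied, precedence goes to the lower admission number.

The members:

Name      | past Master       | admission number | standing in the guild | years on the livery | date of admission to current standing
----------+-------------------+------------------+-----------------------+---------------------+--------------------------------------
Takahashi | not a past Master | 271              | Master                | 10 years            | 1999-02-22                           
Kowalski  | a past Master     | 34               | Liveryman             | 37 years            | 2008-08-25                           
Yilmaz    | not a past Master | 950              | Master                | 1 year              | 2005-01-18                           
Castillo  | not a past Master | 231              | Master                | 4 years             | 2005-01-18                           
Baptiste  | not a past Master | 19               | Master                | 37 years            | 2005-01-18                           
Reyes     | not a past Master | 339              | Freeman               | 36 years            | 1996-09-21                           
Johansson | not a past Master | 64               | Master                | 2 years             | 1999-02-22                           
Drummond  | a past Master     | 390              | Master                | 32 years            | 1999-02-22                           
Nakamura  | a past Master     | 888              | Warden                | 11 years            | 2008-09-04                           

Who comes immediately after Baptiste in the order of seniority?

By date of admission to current standing (earlier first): Reyes (1996-09-21); then Johansson, Takahashi and Drummond (each 1999-02-22); then Baptiste, Castillo and Yilmaz (each 2005-01-18); then Kowalski (2008-08-25); then Nakamura (2008-09-04).
Johansson, Takahashi and Drummond are each Master, so the next rule applies.
Among Johansson, Takahashi and Drummond, by admission number (lower first): Johansson (64) before Takahashi (271) before Drummond (390).
Baptiste, Castillo and Yilmaz are each Master, so the next rule applies.
Among Baptiste, Castillo and Yilmaz, by admission number (lower first): Baptiste (19) before Castillo (231) before Yilmaz (950).
Order: Reyes, Johansson, Takahashi, Drummond, Baptiste, Castillo, Yilmaz, Kowalski, Nakamura.

Castillo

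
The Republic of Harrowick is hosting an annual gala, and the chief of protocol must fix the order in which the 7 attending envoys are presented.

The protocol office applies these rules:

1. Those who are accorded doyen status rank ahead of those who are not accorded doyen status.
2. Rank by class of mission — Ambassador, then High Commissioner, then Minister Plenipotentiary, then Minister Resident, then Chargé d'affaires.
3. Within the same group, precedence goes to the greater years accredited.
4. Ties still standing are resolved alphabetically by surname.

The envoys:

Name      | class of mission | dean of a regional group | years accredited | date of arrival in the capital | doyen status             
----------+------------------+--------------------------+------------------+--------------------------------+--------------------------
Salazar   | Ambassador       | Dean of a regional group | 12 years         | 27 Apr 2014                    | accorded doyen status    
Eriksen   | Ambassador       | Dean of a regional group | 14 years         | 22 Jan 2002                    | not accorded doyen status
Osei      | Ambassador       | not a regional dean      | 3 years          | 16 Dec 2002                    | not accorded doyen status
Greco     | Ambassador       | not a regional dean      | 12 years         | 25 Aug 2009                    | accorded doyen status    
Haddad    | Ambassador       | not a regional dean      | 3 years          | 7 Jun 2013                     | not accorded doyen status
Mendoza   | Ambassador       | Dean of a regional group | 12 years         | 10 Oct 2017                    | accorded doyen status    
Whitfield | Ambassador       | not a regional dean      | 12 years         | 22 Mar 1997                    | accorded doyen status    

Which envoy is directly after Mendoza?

By the first rule: Greco, Mendoza, Salazar and Whitfield (each accorded doyen status); then Eriksen, Haddad and Osei (each not accorded doyen status).
Greco, Mendoza, Salazar and Whitfield are each Ambassador, so the next rule applies.
Greco, Mendoza, Salazar and Whitfield all have years accredited 12 years, so the next rule applies.
Among Greco, Mendoza, Salazar and Whitfield, alphabetically by surname: Greco before Mendoza before Salazar before Whitfield.
Eriksen, Haddad and Osei are each Ambassador, so the next rule applies.
Among Eriksen, Haddad and Osei, by years accredited (higher first): Eriksen (14 years) before Haddad and Osei (3 years).
Among Haddad and Osei, alphabetically by surname: Haddad before Osei.
Order: Greco, Mendoza, Salazar, Whitfield, Eriksen, Haddad, Osei.

Salazar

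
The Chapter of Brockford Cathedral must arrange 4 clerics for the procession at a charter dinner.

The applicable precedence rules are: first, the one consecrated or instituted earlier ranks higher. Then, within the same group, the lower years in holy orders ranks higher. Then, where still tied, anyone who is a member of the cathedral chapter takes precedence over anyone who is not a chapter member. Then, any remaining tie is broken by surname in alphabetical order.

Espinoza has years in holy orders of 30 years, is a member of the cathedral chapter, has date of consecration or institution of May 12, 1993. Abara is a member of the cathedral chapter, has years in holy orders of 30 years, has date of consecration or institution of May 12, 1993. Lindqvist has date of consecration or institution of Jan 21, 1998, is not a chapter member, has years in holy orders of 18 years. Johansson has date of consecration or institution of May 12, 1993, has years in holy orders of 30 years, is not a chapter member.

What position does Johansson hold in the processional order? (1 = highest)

By date of consecration or institution (earlier first): Abara, Espinoza and Johansson (each May 12, 1993); then Lindqvist (Jan 21, 1998).
Abara, Espinoza and Johansson all have years in holy orders 30 years, so the next rule applies.
Among Abara, Espinoza and Johansson, a member of the cathedral chapter before not a chapter member: Abara and Espinoza (a member of the cathedral chapter) before Johansson (not a chapter member).
Among Abara and Espinoza, alphabetically by surname: Abara before Espinoza.
Order: Abara, Espinoza, Johansson, Lindqvist. So position 3.

3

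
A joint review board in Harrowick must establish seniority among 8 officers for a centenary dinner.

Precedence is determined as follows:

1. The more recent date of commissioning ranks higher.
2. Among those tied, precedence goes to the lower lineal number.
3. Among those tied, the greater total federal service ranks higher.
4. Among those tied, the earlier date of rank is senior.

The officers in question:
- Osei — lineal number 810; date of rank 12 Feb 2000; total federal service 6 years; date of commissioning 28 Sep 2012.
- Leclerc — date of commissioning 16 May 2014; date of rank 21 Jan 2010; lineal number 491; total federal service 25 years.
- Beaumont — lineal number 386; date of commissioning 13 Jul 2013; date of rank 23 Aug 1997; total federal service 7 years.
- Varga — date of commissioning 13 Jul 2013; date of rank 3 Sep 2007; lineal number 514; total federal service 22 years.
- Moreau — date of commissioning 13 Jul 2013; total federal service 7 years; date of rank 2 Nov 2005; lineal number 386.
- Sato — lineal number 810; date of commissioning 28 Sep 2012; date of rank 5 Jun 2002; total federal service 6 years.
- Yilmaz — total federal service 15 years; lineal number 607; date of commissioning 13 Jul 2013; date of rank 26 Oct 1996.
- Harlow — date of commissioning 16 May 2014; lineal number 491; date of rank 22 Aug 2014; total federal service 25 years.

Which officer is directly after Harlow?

By date of commissioning (later first): Leclerc and Harlow (both 16 May 2014); then Beaumont, Moreau, Varga and Yilmaz (each 13 Jul 2013); then Osei and Sato (both 28 Sep 2012).
Leclerc and Harlow both have lineal number 491, so the next rule applies.
Leclerc and Harlow both have total federal service 25 years, so the next rule applies.
Among Leclerc and Harlow, by date of rank (earlier first): Leclerc (21 Jan 2010) before Harlow (22 Aug 2014).
Among Beaumont, Moreau, Varga and Yilmaz, by lineal number (lower first): Beaumont and Moreau (386) before Varga (514) before Yilmaz (607).
Beaumont and Moreau both have total federal service 7 years, so the next rule applies.
Among Beaumont and Moreau, by date of rank (earlier first): Beaumont (23 Aug 1997) before Moreau (2 Nov 2005).
Osei and Sato both have lineal number 810, so the next rule applies.
Osei and Sato both have total federal service 6 years, so the next rule applies.
Among Osei and Sato, by date of rank (earlier first): Osei (12 Feb 2000) before Sato (5 Jun 2002).
Order: Leclerc, Harlow, Beaumont, Moreau, Varga, Yilmaz, Osei, Sato.

Beaumont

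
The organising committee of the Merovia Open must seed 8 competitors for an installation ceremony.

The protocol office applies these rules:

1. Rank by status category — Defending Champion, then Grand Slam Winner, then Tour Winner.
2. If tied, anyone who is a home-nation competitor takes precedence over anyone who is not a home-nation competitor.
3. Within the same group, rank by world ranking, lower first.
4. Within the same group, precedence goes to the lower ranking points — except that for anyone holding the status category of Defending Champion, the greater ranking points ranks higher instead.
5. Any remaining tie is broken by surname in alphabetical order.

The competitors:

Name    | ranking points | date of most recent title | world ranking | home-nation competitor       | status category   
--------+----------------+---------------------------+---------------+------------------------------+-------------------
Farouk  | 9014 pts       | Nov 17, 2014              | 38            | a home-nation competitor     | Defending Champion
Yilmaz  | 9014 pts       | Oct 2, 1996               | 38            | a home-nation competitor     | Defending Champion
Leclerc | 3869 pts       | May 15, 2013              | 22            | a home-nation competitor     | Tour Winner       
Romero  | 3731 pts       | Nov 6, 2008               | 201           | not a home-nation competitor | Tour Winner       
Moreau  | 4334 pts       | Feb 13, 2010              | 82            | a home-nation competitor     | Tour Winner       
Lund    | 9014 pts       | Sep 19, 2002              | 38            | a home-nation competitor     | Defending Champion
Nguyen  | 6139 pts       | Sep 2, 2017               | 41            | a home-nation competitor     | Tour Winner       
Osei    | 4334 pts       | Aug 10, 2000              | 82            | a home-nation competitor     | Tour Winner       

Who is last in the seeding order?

Romero

By status category: Farouk, Lund and Yilmaz (Defending Champion); then Leclerc, Nguyen, Moreau, Osei and Romero (Tour Winner).
Farouk, Lund and Yilmaz are each a home-nation competitor, so the next rule applies.
Farouk, Lund and Yilmaz all have world ranking 38, so the next rule applies.
Farouk, Lund and Yilmaz all have ranking points 9014 pts, so the next rule applies.
Among Farouk, Lund and Yilmaz, alphabetically by surname: Farouk before Lund before Yilmaz.
Among Leclerc, Nguyen, Moreau, Osei and Romero, a home-nation competitor before not a home-nation competitor: Leclerc, Nguyen, Moreau and Osei (a home-nation competitor) before Romero (not a home-nation competitor).
Among Leclerc, Nguyen, Moreau and Osei, by world ranking (lower first): Leclerc (22) before Nguyen (41) before Moreau and Osei (82).
Moreau and Osei both have ranking points 4334 pts, so the next rule applies.
Among Moreau and Osei, alphabetically by surname: Moreau before Osei.
Order: Farouk, Lund, Yilmaz, Leclerc, Nguyen, Moreau, Osei, Romero.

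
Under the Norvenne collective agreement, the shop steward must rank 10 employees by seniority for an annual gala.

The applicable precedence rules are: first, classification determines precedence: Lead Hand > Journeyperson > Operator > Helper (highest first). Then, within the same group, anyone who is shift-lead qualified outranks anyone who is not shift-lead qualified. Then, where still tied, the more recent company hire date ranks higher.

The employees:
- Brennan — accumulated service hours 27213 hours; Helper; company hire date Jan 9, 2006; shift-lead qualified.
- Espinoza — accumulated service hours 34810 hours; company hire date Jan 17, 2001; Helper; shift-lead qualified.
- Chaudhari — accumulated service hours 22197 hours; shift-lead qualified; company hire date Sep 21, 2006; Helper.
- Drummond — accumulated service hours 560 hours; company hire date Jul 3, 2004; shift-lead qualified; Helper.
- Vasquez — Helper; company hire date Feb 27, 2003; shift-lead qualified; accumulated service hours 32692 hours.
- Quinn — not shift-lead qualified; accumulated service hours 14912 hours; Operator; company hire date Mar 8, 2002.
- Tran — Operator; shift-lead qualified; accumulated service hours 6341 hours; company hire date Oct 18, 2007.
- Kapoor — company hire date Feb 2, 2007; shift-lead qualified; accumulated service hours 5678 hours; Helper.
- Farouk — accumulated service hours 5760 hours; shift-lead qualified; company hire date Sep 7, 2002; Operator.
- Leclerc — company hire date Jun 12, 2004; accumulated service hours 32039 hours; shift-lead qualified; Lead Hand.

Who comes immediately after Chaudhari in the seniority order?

Brennan

By classification: Leclerc (Lead Hand); then Tran, Farouk and Quinn (Operator); then Kapoor, Chaudhari, Brennan, Drummond, Vasquez and Espinoza (Helper).
Among Tran, Farouk and Quinn, shift-lead qualified before not shift-lead qualified: Tran and Farouk (shift-lead qualified) before Quinn (not shift-lead qualified).
Among Tran and Farouk, by company hire date (later first): Tran (Oct 18, 2007) before Farouk (Sep 7, 2002).
Kapoor, Chaudhari, Brennan, Drummond, Vasquez and Espinoza are each shift-lead qualified, so the next rule applies.
Among Kapoor, Chaudhari, Brennan, Drummond, Vasquez and Espinoza, by company hire date (later first): Kapoor (Feb 2, 2007) before Chaudhari (Sep 21, 2006) before Brennan (Jan 9, 2006) before Drummond (Jul 3, 2004) before Vasquez (Feb 27, 2003) before Espinoza (Jan 17, 2001).
Order: Leclerc, Tran, Farouk, Quinn, Kapoor, Chaudhari, Brennan, Drummond, Vasquez, Espinoza.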